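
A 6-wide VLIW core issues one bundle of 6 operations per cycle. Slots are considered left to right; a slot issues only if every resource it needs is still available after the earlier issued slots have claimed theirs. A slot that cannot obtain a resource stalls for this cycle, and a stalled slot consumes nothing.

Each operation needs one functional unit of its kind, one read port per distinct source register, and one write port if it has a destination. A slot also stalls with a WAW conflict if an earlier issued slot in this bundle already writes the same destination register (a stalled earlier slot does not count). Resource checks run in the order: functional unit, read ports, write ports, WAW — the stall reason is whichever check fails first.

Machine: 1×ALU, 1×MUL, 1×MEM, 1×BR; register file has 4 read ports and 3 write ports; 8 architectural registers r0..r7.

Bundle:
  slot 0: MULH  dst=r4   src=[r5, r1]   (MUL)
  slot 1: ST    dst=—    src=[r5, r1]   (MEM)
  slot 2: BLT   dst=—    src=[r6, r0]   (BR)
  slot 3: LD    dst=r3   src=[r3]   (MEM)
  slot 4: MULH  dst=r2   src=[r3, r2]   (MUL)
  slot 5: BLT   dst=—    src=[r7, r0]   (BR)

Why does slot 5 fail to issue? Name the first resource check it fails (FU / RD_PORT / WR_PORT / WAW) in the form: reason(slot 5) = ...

[0] MUL needs rd=2 wr=1: ok; after: ALU=1 MUL=0 MEM=1 BR=1, R=2, W=2
[1] MEM needs rd=2 wr=0: ok; after: ALU=1 MUL=0 MEM=0 BR=1, R=0, W=2
[2] BR needs rd=2 wr=0: RD_PORT; after: ALU=1 MUL=0 MEM=0 BR=1, R=0, W=2
[3] MEM needs rd=1 wr=1: FU; after: ALU=1 MUL=0 MEM=0 BR=1, R=0, W=2
[4] MUL needs rd=2 wr=1: FU; after: ALU=1 MUL=0 MEM=0 BR=1, R=0, W=2
[5] BR needs rd=2 wr=0: RD_PORT; after: ALU=1 MUL=0 MEM=0 BR=1, R=0, W=2

reason(slot 5) = RD_PORT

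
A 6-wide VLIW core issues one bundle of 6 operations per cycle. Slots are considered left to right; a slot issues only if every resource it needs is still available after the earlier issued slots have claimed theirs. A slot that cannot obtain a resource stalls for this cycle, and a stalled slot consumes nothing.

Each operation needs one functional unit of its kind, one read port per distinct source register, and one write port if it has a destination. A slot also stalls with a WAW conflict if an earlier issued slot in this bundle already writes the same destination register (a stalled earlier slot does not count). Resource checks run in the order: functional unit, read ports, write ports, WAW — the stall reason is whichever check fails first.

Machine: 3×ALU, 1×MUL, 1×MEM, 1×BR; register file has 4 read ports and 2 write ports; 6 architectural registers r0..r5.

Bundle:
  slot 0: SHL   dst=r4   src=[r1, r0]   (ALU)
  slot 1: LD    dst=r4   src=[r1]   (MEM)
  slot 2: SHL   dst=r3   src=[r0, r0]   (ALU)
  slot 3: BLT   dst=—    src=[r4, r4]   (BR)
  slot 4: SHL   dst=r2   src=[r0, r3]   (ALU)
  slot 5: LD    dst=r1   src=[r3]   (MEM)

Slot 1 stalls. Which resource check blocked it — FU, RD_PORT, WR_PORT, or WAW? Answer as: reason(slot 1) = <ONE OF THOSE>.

reason(slot 1) = WAW

  0. ALU→r4 ⇒ go  {2A/1Mu/1Ld/1B | 2r 1w}
  1. MEM→r4 ⇒ no(WAW)  {2A/1Mu/1Ld/1B | 2r 1w}
  2. ALU→r3 ⇒ go  {1A/1Mu/1Ld/1B | 1r 0w}
  3. BR ⇒ go  {1A/1Mu/1Ld/0B | 0r 0w}
  4. ALU→r2 ⇒ no(RD_PORT)  {1A/1Mu/1Ld/0B | 0r 0w}
  5. MEM→r1 ⇒ no(RD_PORT)  {1A/1Mu/1Ld/0B | 0r 0w}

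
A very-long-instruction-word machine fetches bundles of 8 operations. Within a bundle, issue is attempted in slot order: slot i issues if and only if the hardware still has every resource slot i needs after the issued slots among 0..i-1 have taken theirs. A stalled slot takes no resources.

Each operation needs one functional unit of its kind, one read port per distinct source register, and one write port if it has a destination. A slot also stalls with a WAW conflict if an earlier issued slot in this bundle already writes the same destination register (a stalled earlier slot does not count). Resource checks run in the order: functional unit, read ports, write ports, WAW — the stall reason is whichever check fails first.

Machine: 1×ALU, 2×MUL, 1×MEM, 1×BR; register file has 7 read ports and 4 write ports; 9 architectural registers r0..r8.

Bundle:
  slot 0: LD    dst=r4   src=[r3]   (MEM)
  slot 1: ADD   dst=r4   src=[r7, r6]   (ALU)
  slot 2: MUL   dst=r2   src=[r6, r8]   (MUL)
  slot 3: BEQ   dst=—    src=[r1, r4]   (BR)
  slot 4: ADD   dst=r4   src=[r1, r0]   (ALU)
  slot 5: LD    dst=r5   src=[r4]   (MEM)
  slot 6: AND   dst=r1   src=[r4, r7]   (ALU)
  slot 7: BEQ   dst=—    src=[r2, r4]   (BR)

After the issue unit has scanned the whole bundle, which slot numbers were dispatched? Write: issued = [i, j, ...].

issued = [0, 2, 3, 6]

(0) want 1×MEM +1rd +1wr — yes → AL1|MU2|ME0|BR1|rd6|wr3
(1) want 1×ALU +2rd +1wr — WAW → AL1|MU2|ME0|BR1|rd6|wr3
(2) want 1×MUL +2rd +1wr — yes → AL1|MU1|ME0|BR1|rd4|wr2
(3) want 1×BR +2rd +0wr — yes → AL1|MU1|ME0|BR0|rd2|wr2
(4) want 1×ALU +2rd +1wr — WAW → AL1|MU1|ME0|BR0|rd2|wr2
(5) want 1×MEM +1rd +1wr — FU → AL1|MU1|ME0|BR0|rd2|wr2
(6) want 1×ALU +2rd +1wr — yes → AL0|MU1|ME0|BR0|rd0|wr1
(7) want 1×BR +2rd +0wr — FU → AL0|MU1|ME0|BR0|rd0|wr1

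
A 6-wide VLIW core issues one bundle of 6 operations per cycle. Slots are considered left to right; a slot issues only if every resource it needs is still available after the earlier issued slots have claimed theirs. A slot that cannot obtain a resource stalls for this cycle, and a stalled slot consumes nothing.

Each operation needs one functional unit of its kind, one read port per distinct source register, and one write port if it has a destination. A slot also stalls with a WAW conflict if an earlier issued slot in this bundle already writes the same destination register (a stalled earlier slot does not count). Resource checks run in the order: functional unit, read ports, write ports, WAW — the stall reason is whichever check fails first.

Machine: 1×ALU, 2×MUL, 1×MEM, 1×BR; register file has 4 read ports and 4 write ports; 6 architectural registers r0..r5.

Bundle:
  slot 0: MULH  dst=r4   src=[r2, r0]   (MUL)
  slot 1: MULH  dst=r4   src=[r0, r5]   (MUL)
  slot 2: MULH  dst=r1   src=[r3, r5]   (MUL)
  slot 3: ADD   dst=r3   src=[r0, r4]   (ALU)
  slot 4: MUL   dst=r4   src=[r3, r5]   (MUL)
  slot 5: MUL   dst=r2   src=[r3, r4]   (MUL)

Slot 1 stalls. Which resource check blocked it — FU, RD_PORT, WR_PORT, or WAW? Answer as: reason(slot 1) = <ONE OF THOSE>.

  0. MUL→r4 ⇒ go  {1A/1Mu/1Ld/1B | 2r 3w}
  1. MUL→r4 ⇒ no(WAW)  {1A/1Mu/1Ld/1B | 2r 3w}
  2. MUL→r1 ⇒ go  {1A/0Mu/1Ld/1B | 0r 2w}
  3. ALU→r3 ⇒ no(RD_PORT)  {1A/0Mu/1Ld/1B | 0r 2w}
  4. MUL→r4 ⇒ no(FU)  {1A/0Mu/1Ld/1B | 0r 2w}
  5. MUL→r2 ⇒ no(FU)  {1A/0Mu/1Ld/1B | 0r 2w}

reason(slot 1) = WAW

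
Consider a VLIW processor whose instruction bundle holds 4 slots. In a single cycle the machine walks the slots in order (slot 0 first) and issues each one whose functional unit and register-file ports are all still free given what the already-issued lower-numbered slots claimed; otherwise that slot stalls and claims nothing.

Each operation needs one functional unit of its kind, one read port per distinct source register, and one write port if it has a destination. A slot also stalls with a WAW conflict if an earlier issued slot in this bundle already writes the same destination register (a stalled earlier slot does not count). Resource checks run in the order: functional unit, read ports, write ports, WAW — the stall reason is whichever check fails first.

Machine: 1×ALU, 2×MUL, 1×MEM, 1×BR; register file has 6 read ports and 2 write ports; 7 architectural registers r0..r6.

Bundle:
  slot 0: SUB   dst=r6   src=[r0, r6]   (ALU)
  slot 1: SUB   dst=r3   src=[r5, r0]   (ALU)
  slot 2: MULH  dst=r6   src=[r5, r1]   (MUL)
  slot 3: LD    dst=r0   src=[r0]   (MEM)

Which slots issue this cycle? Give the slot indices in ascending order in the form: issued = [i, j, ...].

issued = [0, 3]

(0) want 1×ALU +2rd +1wr — yes → AL0|MU2|ME1|BR1|rd4|wr1
(1) want 1×ALU +2rd +1wr — FU → AL0|MU2|ME1|BR1|rd4|wr1
(2) want 1×MUL +2rd +1wr — WAW → AL0|MU2|ME1|BR1|rd4|wr1
(3) want 1×MEM +1rd +1wr — yes → AL0|MU2|ME0|BR1|rd3|wr0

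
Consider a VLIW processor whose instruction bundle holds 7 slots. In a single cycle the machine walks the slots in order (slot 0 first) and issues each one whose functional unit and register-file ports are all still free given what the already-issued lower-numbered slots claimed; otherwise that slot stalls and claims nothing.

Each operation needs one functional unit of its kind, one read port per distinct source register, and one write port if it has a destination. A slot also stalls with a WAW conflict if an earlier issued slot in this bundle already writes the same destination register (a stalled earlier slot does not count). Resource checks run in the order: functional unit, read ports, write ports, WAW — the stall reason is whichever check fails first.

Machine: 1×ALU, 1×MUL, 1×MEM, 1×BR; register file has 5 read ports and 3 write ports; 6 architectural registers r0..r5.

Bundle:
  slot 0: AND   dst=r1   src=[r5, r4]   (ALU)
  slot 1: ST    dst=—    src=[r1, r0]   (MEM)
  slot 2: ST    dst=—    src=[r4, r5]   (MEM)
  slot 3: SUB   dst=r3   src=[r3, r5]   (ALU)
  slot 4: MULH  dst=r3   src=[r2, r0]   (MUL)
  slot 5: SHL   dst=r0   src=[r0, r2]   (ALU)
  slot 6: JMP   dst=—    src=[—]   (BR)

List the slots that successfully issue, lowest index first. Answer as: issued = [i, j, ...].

issued = [0, 1, 6]

slot 0 (ALU): ISSUE — free A0,Mu1,Ld1,B1 rp3 wp2
slot 1 (MEM): ISSUE — free A0,Mu1,Ld0,B1 rp1 wp2
slot 2 (MEM): stall FU — free A0,Mu1,Ld0,B1 rp1 wp2
slot 3 (ALU): stall FU — free A0,Mu1,Ld0,B1 rp1 wp2
slot 4 (MUL): stall RD_PORT — free A0,Mu1,Ld0,B1 rp1 wp2
slot 5 (ALU): stall FU — free A0,Mu1,Ld0,B1 rp1 wp2
slot 6 (BR): ISSUE — free A0,Mu1,Ld0,B0 rp1 wp2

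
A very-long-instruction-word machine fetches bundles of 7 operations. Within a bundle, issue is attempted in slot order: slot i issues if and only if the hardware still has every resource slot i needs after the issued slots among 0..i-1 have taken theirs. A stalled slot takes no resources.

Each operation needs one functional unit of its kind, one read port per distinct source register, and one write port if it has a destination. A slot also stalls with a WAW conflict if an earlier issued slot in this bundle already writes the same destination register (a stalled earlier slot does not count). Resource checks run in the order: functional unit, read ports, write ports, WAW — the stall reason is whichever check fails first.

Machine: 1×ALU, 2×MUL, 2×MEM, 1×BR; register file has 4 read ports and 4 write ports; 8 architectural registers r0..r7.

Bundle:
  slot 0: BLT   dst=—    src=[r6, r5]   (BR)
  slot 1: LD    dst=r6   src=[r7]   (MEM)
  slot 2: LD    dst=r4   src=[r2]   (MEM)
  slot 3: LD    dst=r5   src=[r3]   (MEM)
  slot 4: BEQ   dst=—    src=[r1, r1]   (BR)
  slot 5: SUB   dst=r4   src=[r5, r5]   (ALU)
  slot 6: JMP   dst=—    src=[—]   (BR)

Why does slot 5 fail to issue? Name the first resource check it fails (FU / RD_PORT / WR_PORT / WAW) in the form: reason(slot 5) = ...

reason(slot 5) = RD_PORT

slot 0 (BR): ISSUE — free A1,Mu2,Ld2,B0 rp2 wp4
slot 1 (MEM): ISSUE — free A1,Mu2,Ld1,B0 rp1 wp3
slot 2 (MEM): ISSUE — free A1,Mu2,Ld0,B0 rp0 wp2
slot 3 (MEM): stall FU — free A1,Mu2,Ld0,B0 rp0 wp2
slot 4 (BR): stall FU — free A1,Mu2,Ld0,B0 rp0 wp2
slot 5 (ALU): stall RD_PORT — free A1,Mu2,Ld0,B0 rp0 wp2
slot 6 (BR): stall FU — free A1,Mu2,Ld0,B0 rp0 wp2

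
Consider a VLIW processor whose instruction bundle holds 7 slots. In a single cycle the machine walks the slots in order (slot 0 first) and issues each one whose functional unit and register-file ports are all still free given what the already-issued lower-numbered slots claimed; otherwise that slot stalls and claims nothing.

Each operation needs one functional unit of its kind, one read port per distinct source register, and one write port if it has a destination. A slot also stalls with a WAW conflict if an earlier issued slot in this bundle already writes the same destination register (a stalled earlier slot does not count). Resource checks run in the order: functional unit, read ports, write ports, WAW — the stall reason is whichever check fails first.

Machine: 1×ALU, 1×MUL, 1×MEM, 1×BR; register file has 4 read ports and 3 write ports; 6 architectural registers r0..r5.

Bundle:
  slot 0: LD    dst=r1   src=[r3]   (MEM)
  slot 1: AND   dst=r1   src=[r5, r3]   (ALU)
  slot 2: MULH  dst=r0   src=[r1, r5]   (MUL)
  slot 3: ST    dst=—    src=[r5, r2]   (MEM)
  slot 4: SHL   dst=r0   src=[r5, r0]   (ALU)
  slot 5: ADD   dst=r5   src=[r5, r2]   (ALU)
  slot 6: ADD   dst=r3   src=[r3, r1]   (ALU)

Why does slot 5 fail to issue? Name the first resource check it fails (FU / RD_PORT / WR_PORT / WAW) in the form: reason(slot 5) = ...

#0 MEM src=r3 dispatched  <A:1 Mu:1 Ld:0 B:1 rd:3 wr:2>
#1 ALU src=r5,r3 held:WAW  <A:1 Mu:1 Ld:0 B:1 rd:3 wr:2>
#2 MUL src=r1,r5 dispatched  <A:1 Mu:0 Ld:0 B:1 rd:1 wr:1>
#3 MEM src=r5,r2 held:FU  <A:1 Mu:0 Ld:0 B:1 rd:1 wr:1>
#4 ALU src=r5,r0 held:RD_PORT  <A:1 Mu:0 Ld:0 B:1 rd:1 wr:1>
#5 ALU src=r5,r2 held:RD_PORT  <A:1 Mu:0 Ld:0 B:1 rd:1 wr:1>
#6 ALU src=r3,r1 held:RD_PORT  <A:1 Mu:0 Ld:0 B:1 rd:1 wr:1>

reason(slot 5) = RD_PORT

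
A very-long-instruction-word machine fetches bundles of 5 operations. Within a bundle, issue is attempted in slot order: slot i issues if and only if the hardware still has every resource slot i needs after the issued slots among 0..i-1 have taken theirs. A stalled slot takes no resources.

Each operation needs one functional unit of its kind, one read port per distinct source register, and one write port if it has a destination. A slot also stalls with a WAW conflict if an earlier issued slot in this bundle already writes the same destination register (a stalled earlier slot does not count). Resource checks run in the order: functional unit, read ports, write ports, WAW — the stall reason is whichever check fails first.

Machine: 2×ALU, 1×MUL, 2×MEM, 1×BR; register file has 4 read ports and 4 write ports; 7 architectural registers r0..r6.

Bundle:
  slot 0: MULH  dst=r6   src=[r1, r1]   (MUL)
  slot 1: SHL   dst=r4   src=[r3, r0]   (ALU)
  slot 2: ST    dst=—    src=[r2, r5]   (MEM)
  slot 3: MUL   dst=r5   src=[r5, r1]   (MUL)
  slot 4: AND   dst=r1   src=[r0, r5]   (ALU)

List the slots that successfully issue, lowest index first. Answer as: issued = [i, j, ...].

issued = [0, 1]

slot 0 (MUL): ISSUE — free A2,Mu0,Ld2,B1 rp3 wp3
slot 1 (ALU): ISSUE — free A1,Mu0,Ld2,B1 rp1 wp2
slot 2 (MEM): stall RD_PORT — free A1,Mu0,Ld2,B1 rp1 wp2
slot 3 (MUL): stall FU — free A1,Mu0,Ld2,B1 rp1 wp2
slot 4 (ALU): stall RD_PORT — free A1,Mu0,Ld2,B1 rp1 wp2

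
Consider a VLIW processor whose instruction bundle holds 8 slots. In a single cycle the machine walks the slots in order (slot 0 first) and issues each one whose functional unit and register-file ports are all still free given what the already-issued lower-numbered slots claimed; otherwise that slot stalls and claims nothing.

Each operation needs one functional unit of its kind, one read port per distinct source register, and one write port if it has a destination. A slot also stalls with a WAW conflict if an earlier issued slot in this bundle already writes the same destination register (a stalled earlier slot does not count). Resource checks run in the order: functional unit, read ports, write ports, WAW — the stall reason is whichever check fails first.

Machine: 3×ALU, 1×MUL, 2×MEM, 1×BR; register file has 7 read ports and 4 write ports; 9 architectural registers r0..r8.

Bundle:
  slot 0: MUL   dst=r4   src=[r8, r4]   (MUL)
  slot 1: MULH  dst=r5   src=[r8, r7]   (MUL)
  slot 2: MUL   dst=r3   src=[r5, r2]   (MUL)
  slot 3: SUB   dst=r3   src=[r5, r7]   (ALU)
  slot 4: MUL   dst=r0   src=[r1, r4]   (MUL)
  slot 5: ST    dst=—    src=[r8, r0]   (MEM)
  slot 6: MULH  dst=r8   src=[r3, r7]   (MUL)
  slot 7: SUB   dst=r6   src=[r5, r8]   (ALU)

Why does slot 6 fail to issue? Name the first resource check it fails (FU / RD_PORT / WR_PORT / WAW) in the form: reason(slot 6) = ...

#0 MUL src=r8,r4 dispatched  <A:3 Mu:0 Ld:2 B:1 rd:5 wr:3>
#1 MUL src=r8,r7 held:FU  <A:3 Mu:0 Ld:2 B:1 rd:5 wr:3>
#2 MUL src=r5,r2 held:FU  <A:3 Mu:0 Ld:2 B:1 rd:5 wr:3>
#3 ALU src=r5,r7 dispatched  <A:2 Mu:0 Ld:2 B:1 rd:3 wr:2>
#4 MUL src=r1,r4 held:FU  <A:2 Mu:0 Ld:2 B:1 rd:3 wr:2>
#5 MEM src=r8,r0 dispatched  <A:2 Mu:0 Ld:1 B:1 rd:1 wr:2>
#6 MUL src=r3,r7 held:FU  <A:2 Mu:0 Ld:1 B:1 rd:1 wr:2>
#7 ALU src=r5,r8 held:RD_PORT  <A:2 Mu:0 Ld:1 B:1 rd:1 wr:2>

reason(slot 6) = FU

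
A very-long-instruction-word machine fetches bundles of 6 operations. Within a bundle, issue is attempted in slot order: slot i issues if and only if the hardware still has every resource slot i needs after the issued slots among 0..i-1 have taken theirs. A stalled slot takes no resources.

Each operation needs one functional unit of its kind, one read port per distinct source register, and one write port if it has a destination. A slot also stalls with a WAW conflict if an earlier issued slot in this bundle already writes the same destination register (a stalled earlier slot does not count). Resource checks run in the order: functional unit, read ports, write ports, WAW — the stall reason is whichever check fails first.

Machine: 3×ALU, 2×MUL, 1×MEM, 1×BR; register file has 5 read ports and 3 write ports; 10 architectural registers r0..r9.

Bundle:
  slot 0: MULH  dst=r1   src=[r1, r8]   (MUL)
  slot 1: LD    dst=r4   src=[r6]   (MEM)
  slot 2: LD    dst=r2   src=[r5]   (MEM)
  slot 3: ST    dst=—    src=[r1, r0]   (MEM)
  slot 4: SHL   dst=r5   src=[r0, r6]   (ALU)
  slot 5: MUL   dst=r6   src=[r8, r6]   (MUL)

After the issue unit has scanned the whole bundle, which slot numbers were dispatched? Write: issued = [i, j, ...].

#0 MUL src=r1,r8 dispatched  <A:3 Mu:1 Ld:1 B:1 rd:3 wr:2>
#1 MEM src=r6 dispatched  <A:3 Mu:1 Ld:0 B:1 rd:2 wr:1>
#2 MEM src=r5 held:FU  <A:3 Mu:1 Ld:0 B:1 rd:2 wr:1>
#3 MEM src=r1,r0 held:FU  <A:3 Mu:1 Ld:0 B:1 rd:2 wr:1>
#4 ALU src=r0,r6 dispatched  <A:2 Mu:1 Ld:0 B:1 rd:0 wr:0>
#5 MUL src=r8,r6 held:RD_PORT  <A:2 Mu:1 Ld:0 B:1 rd:0 wr:0>

issued = [0, 1, 4]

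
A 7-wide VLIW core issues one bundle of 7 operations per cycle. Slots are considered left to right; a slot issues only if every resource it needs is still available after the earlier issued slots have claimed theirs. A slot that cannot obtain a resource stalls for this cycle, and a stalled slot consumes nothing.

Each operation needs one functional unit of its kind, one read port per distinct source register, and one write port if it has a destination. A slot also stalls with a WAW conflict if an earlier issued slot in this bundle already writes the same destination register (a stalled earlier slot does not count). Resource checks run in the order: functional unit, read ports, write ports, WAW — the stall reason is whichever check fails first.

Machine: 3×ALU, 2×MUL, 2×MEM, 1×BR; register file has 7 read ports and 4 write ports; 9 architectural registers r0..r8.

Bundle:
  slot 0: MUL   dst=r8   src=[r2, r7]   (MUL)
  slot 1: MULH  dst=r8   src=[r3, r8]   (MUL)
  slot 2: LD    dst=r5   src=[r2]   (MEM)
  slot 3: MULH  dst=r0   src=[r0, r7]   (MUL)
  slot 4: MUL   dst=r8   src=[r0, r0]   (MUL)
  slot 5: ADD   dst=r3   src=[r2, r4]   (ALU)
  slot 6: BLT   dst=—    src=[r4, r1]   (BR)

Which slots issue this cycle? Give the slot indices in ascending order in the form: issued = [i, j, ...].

issued = [0, 2, 3, 5]

slot 0 (MUL): ISSUE — free A3,Mu1,Ld2,B1 rp5 wp3
slot 1 (MUL): stall WAW — free A3,Mu1,Ld2,B1 rp5 wp3
slot 2 (MEM): ISSUE — free A3,Mu1,Ld1,B1 rp4 wp2
slot 3 (MUL): ISSUE — free A3,Mu0,Ld1,B1 rp2 wp1
slot 4 (MUL): stall FU — free A3,Mu0,Ld1,B1 rp2 wp1
slot 5 (ALU): ISSUE — free A2,Mu0,Ld1,B1 rp0 wp0
slot 6 (BR): stall RD_PORT — free A2,Mu0,Ld1,B1 rp0 wp0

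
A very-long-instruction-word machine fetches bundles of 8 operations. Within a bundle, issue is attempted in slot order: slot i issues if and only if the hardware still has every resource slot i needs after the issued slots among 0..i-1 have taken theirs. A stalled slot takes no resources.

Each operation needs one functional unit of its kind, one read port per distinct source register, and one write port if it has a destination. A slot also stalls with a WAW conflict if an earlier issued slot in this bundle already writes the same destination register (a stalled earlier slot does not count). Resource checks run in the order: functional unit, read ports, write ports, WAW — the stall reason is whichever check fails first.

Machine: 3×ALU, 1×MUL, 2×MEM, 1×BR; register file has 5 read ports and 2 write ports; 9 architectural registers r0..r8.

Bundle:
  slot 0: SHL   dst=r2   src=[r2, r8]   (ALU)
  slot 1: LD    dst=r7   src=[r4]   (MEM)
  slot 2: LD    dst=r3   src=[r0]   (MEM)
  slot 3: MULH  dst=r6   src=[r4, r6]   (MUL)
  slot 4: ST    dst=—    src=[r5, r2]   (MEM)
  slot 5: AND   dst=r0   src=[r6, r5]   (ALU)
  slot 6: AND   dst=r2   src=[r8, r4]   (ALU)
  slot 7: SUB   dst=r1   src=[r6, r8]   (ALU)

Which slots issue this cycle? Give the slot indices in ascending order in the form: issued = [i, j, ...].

#0 ALU src=r2,r8 dispatched  <A:2 Mu:1 Ld:2 B:1 rd:3 wr:1>
#1 MEM src=r4 dispatched  <A:2 Mu:1 Ld:1 B:1 rd:2 wr:0>
#2 MEM src=r0 held:WR_PORT  <A:2 Mu:1 Ld:1 B:1 rd:2 wr:0>
#3 MUL src=r4,r6 held:WR_PORT  <A:2 Mu:1 Ld:1 B:1 rd:2 wr:0>
#4 MEM src=r5,r2 dispatched  <A:2 Mu:1 Ld:0 B:1 rd:0 wr:0>
#5 ALU src=r6,r5 held:RD_PORT  <A:2 Mu:1 Ld:0 B:1 rd:0 wr:0>
#6 ALU src=r8,r4 held:RD_PORT  <A:2 Mu:1 Ld:0 B:1 rd:0 wr:0>
#7 ALU src=r6,r8 held:RD_PORT  <A:2 Mu:1 Ld:0 B:1 rd:0 wr:0>

issued = [0, 1, 4]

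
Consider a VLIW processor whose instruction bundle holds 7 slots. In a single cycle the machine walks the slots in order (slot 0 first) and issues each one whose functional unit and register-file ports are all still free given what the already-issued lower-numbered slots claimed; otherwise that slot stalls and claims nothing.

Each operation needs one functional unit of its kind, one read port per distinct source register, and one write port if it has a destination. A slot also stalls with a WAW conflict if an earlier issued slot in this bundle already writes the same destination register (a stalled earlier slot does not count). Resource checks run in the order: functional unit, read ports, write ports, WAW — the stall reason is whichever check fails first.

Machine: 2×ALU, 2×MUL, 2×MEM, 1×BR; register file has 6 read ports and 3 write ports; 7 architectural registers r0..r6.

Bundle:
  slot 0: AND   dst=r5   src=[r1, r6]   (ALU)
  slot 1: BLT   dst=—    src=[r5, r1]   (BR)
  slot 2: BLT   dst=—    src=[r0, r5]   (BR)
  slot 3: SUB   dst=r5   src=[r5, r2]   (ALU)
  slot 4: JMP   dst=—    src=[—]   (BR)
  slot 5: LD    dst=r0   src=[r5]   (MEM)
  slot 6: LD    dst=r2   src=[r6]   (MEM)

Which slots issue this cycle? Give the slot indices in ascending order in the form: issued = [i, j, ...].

slot 0 (ALU): ISSUE — free A1,Mu2,Ld2,B1 rp4 wp2
slot 1 (BR): ISSUE — free A1,Mu2,Ld2,B0 rp2 wp2
slot 2 (BR): stall FU — free A1,Mu2,Ld2,B0 rp2 wp2
slot 3 (ALU): stall WAW — free A1,Mu2,Ld2,B0 rp2 wp2
slot 4 (BR): stall FU — free A1,Mu2,Ld2,B0 rp2 wp2
slot 5 (MEM): ISSUE — free A1,Mu2,Ld1,B0 rp1 wp1
slot 6 (MEM): ISSUE — free A1,Mu2,Ld0,B0 rp0 wp0

issued = [0, 1, 5, 6]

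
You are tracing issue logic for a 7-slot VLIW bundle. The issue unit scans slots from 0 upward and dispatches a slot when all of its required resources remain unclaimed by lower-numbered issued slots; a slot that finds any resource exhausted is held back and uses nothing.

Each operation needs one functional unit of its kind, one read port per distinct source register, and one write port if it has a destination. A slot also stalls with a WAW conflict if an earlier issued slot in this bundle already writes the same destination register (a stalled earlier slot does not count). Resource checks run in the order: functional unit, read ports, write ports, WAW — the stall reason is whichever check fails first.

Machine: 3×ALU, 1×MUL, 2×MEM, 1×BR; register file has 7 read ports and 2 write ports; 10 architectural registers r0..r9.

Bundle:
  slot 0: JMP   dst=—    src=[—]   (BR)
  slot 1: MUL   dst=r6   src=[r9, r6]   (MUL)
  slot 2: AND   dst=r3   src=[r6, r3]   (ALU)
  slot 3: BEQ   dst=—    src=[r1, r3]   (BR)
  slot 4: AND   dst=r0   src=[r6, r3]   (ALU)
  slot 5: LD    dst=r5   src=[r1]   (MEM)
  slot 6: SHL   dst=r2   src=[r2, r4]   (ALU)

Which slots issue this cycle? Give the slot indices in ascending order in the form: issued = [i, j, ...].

issued = [0, 1, 2]

slot 0 (BR): ISSUE — free A3,Mu1,Ld2,B0 rp7 wp2
slot 1 (MUL): ISSUE — free A3,Mu0,Ld2,B0 rp5 wp1
slot 2 (ALU): ISSUE — free A2,Mu0,Ld2,B0 rp3 wp0
slot 3 (BR): stall FU — free A2,Mu0,Ld2,B0 rp3 wp0
slot 4 (ALU): stall WR_PORT — free A2,Mu0,Ld2,B0 rp3 wp0
slot 5 (MEM): stall WR_PORT — free A2,Mu0,Ld2,B0 rp3 wp0
slot 6 (ALU): stall WR_PORT — free A2,Mu0,Ld2,B0 rp3 wp0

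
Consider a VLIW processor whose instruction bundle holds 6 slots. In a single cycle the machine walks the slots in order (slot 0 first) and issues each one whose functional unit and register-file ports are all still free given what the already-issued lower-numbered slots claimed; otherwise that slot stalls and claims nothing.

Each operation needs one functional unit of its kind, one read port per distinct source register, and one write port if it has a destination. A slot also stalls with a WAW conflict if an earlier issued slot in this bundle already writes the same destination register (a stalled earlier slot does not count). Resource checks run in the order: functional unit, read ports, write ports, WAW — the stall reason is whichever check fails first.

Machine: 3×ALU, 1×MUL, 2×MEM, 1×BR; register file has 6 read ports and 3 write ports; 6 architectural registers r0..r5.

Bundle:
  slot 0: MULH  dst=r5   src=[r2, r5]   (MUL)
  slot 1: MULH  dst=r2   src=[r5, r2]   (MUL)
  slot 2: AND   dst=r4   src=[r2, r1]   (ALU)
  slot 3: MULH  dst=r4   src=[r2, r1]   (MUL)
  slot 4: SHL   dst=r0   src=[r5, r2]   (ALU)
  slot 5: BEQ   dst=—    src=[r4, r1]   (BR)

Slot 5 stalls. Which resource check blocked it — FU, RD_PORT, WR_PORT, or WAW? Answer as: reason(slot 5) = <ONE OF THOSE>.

reason(slot 5) = RD_PORT

  0. MUL→r5 ⇒ go  {3A/0Mu/2Ld/1B | 4r 2w}
  1. MUL→r2 ⇒ no(FU)  {3A/0Mu/2Ld/1B | 4r 2w}
  2. ALU→r4 ⇒ go  {2A/0Mu/2Ld/1B | 2r 1w}
  3. MUL→r4 ⇒ no(FU)  {2A/0Mu/2Ld/1B | 2r 1w}
  4. ALU→r0 ⇒ go  {1A/0Mu/2Ld/1B | 0r 0w}
  5. BR ⇒ no(RD_PORT)  {1A/0Mu/2Ld/1B | 0r 0w}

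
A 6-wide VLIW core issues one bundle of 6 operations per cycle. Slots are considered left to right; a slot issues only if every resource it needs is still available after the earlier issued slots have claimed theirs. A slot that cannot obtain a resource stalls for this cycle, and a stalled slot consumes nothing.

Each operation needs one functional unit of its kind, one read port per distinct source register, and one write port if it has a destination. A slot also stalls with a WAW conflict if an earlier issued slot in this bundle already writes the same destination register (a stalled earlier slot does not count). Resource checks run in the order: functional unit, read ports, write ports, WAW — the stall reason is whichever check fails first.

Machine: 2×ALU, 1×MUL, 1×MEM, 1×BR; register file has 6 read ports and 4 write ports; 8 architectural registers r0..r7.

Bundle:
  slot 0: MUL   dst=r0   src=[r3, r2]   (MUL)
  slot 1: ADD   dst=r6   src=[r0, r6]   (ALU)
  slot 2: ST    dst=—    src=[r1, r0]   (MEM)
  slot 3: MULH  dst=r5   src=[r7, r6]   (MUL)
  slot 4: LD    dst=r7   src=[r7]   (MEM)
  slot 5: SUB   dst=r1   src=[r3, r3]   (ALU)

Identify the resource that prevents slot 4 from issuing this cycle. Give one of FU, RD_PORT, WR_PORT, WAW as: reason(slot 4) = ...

  0. MUL→r0 ⇒ go  {2A/0Mu/1Ld/1B | 4r 3w}
  1. ALU→r6 ⇒ go  {1A/0Mu/1Ld/1B | 2r 2w}
  2. MEM ⇒ go  {1A/0Mu/0Ld/1B | 0r 2w}
  3. MUL→r5 ⇒ no(FU)  {1A/0Mu/0Ld/1B | 0r 2w}
  4. MEM→r7 ⇒ no(FU)  {1A/0Mu/0Ld/1B | 0r 2w}
  5. ALU→r1 ⇒ no(RD_PORT)  {1A/0Mu/0Ld/1B | 0r 2w}

reason(slot 4) = FU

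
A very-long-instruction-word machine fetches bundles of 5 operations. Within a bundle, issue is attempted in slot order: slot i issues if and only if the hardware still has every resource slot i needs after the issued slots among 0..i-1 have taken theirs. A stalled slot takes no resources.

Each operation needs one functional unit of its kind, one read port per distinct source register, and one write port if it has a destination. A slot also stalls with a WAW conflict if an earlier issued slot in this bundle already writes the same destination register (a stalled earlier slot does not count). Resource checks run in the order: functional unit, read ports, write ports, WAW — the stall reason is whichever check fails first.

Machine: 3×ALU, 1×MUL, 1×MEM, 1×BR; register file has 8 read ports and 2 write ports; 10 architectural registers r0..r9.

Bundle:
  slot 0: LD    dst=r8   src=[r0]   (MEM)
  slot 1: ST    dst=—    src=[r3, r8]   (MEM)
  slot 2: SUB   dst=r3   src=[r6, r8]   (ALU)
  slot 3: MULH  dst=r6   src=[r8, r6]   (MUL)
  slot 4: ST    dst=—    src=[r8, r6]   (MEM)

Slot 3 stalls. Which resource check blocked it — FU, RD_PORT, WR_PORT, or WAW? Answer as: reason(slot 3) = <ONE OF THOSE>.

(0) want 1×MEM +1rd +1wr — yes → AL3|MU1|ME0|BR1|rd7|wr1
(1) want 1×MEM +2rd +0wr — FU → AL3|MU1|ME0|BR1|rd7|wr1
(2) want 1×ALU +2rd +1wr — yes → AL2|MU1|ME0|BR1|rd5|wr0
(3) want 1×MUL +2rd +1wr — WR_PORT → AL2|MU1|ME0|BR1|rd5|wr0
(4) want 1×MEM +2rd +0wr — FU → AL2|MU1|ME0|BR1|rd5|wr0

reason(slot 3) = WR_PORT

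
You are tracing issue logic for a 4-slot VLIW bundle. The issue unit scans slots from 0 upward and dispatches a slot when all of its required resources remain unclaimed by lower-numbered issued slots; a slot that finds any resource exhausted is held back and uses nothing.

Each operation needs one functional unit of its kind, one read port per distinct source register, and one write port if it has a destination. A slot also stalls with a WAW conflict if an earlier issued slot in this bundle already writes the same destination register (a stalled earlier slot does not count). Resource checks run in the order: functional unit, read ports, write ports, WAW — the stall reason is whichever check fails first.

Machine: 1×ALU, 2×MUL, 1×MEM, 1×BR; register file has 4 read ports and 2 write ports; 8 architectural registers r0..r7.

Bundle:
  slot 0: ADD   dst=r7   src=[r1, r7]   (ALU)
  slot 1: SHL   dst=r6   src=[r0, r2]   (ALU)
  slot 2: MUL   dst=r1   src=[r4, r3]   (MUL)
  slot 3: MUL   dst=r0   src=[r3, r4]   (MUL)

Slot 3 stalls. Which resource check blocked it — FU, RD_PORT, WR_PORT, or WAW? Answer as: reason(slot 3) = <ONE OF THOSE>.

reason(slot 3) = RD_PORT

  0. ALU→r7 ⇒ go  {0A/2Mu/1Ld/1B | 2r 1w}
  1. ALU→r6 ⇒ no(FU)  {0A/2Mu/1Ld/1B | 2r 1w}
  2. MUL→r1 ⇒ go  {0A/1Mu/1Ld/1B | 0r 0w}
  3. MUL→r0 ⇒ no(RD_PORT)  {0A/1Mu/1Ld/1B | 0r 0w}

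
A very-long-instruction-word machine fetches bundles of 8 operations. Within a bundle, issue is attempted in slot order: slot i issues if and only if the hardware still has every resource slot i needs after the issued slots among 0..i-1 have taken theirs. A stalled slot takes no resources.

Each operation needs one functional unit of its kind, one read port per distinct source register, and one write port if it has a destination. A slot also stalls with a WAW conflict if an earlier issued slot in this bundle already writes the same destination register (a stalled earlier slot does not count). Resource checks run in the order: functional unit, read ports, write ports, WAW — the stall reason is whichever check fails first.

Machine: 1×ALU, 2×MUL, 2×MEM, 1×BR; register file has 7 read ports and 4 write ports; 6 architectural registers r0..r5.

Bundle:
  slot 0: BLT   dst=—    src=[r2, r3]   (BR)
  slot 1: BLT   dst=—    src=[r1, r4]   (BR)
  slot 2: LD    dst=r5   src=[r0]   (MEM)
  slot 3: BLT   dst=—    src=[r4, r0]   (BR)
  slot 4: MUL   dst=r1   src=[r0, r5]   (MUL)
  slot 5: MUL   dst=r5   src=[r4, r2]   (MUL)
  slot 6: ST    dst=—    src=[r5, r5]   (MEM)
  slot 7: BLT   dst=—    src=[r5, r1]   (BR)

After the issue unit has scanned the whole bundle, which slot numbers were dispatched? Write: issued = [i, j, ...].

[0] BR needs rd=2 wr=0: ok; after: ALU=1 MUL=2 MEM=2 BR=0, R=5, W=4
[1] BR needs rd=2 wr=0: FU; after: ALU=1 MUL=2 MEM=2 BR=0, R=5, W=4
[2] MEM needs rd=1 wr=1: ok; after: ALU=1 MUL=2 MEM=1 BR=0, R=4, W=3
[3] BR needs rd=2 wr=0: FU; after: ALU=1 MUL=2 MEM=1 BR=0, R=4, W=3
[4] MUL needs rd=2 wr=1: ok; after: ALU=1 MUL=1 MEM=1 BR=0, R=2, W=2
[5] MUL needs rd=2 wr=1: WAW; after: ALU=1 MUL=1 MEM=1 BR=0, R=2, W=2
[6] MEM needs rd=1 wr=0: ok; after: ALU=1 MUL=1 MEM=0 BR=0, R=1, W=2
[7] BR needs rd=2 wr=0: FU; after: ALU=1 MUL=1 MEM=0 BR=0, R=1, W=2

issued = [0, 2, 4, 6]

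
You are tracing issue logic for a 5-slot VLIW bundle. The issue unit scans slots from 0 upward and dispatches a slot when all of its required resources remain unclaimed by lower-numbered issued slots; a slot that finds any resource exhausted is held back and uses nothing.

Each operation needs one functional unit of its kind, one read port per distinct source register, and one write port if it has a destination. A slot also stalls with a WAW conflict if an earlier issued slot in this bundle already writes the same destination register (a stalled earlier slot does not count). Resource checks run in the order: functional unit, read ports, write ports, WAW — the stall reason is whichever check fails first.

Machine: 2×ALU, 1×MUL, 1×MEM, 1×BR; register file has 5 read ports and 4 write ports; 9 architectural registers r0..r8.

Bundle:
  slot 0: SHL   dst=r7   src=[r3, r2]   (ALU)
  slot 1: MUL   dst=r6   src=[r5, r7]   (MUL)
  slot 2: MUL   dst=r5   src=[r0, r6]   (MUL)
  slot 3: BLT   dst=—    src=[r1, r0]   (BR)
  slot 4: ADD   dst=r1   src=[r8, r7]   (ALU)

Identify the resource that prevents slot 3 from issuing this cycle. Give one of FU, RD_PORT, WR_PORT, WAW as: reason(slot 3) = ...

(0) want 1×ALU +2rd +1wr — yes → AL1|MU1|ME1|BR1|rd3|wr3
(1) want 1×MUL +2rd +1wr — yes → AL1|MU0|ME1|BR1|rd1|wr2
(2) want 1×MUL +2rd +1wr — FU → AL1|MU0|ME1|BR1|rd1|wr2
(3) want 1×BR +2rd +0wr — RD_PORT → AL1|MU0|ME1|BR1|rd1|wr2
(4) want 1×ALU +2rd +1wr — RD_PORT → AL1|MU0|ME1|BR1|rd1|wr2

reason(slot 3) = RD_PORT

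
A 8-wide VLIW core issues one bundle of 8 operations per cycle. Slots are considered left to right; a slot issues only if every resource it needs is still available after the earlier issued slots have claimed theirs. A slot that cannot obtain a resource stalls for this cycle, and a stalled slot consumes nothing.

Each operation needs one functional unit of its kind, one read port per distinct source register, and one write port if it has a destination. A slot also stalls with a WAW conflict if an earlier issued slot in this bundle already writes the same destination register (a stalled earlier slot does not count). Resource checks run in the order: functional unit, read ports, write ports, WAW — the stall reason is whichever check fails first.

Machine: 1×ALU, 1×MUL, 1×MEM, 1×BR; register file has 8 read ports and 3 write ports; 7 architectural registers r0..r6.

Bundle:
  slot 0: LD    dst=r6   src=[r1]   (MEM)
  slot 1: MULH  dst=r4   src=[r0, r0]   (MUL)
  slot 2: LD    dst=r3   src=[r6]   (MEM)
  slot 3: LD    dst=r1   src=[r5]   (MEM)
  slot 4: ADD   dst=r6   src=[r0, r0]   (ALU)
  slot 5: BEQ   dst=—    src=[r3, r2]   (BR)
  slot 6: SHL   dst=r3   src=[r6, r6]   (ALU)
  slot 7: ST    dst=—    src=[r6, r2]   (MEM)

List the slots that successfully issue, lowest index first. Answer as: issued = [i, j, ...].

slot 0 (MEM): ISSUE — free A1,Mu1,Ld0,B1 rp7 wp2
slot 1 (MUL): ISSUE — free A1,Mu0,Ld0,B1 rp6 wp1
slot 2 (MEM): stall FU — free A1,Mu0,Ld0,B1 rp6 wp1
slot 3 (MEM): stall FU — free A1,Mu0,Ld0,B1 rp6 wp1
slot 4 (ALU): stall WAW — free A1,Mu0,Ld0,B1 rp6 wp1
slot 5 (BR): ISSUE — free A1,Mu0,Ld0,B0 rp4 wp1
slot 6 (ALU): ISSUE — free A0,Mu0,Ld0,B0 rp3 wp0
slot 7 (MEM): stall FU — free A0,Mu0,Ld0,B0 rp3 wp0

issued = [0, 1, 5, 6]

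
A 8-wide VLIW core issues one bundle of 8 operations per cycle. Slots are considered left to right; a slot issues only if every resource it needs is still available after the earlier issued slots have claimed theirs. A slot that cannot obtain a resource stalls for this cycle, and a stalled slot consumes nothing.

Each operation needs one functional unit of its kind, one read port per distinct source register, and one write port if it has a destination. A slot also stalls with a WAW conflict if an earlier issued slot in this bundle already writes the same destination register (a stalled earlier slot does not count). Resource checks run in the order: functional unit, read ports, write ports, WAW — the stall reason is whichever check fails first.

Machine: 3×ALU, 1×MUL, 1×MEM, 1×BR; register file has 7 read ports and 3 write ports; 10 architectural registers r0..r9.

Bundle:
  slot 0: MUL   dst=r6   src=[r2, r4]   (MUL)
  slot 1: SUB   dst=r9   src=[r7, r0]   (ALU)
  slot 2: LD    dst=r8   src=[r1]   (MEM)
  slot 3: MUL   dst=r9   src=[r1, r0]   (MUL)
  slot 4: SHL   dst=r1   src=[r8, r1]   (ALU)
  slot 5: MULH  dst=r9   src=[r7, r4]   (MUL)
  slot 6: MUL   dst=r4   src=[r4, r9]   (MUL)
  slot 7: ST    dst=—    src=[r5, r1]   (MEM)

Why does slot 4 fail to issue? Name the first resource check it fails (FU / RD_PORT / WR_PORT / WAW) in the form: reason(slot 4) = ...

#0 MUL src=r2,r4 dispatched  <A:3 Mu:0 Ld:1 B:1 rd:5 wr:2>
#1 ALU src=r7,r0 dispatched  <A:2 Mu:0 Ld:1 B:1 rd:3 wr:1>
#2 MEM src=r1 dispatched  <A:2 Mu:0 Ld:0 B:1 rd:2 wr:0>
#3 MUL src=r1,r0 held:FU  <A:2 Mu:0 Ld:0 B:1 rd:2 wr:0>
#4 ALU src=r8,r1 held:WR_PORT  <A:2 Mu:0 Ld:0 B:1 rd:2 wr:0>
#5 MUL src=r7,r4 held:FU  <A:2 Mu:0 Ld:0 B:1 rd:2 wr:0>
#6 MUL src=r4,r9 held:FU  <A:2 Mu:0 Ld:0 B:1 rd:2 wr:0>
#7 MEM src=r5,r1 held:FU  <A:2 Mu:0 Ld:0 B:1 rd:2 wr:0>

reason(slot 4) = WR_PORT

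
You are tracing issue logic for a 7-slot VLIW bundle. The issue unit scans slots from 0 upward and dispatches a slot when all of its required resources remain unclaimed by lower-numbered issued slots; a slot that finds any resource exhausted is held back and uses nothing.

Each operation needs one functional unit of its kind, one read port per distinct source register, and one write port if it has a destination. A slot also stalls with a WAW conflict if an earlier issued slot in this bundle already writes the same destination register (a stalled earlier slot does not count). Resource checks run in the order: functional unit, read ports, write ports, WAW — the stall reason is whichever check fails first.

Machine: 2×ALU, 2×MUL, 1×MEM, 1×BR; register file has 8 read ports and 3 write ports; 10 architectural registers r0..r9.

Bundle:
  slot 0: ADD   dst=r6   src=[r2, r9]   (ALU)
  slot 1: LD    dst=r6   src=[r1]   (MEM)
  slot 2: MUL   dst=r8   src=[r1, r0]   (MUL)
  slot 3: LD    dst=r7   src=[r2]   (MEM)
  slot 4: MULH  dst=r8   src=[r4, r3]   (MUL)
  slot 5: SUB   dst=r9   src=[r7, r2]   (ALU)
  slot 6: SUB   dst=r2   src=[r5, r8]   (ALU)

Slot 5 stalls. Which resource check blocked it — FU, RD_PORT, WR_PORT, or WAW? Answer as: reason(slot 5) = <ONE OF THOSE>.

  0. ALU→r6 ⇒ go  {1A/2Mu/1Ld/1B | 6r 2w}
  1. MEM→r6 ⇒ no(WAW)  {1A/2Mu/1Ld/1B | 6r 2w}
  2. MUL→r8 ⇒ go  {1A/1Mu/1Ld/1B | 4r 1w}
  3. MEM→r7 ⇒ go  {1A/1Mu/0Ld/1B | 3r 0w}
  4. MUL→r8 ⇒ no(WR_PORT)  {1A/1Mu/0Ld/1B | 3r 0w}
  5. ALU→r9 ⇒ no(WR_PORT)  {1A/1Mu/0Ld/1B | 3r 0w}
  6. ALU→r2 ⇒ no(WR_PORT)  {1A/1Mu/0Ld/1B | 3r 0w}

reason(slot 5) = WR_PORT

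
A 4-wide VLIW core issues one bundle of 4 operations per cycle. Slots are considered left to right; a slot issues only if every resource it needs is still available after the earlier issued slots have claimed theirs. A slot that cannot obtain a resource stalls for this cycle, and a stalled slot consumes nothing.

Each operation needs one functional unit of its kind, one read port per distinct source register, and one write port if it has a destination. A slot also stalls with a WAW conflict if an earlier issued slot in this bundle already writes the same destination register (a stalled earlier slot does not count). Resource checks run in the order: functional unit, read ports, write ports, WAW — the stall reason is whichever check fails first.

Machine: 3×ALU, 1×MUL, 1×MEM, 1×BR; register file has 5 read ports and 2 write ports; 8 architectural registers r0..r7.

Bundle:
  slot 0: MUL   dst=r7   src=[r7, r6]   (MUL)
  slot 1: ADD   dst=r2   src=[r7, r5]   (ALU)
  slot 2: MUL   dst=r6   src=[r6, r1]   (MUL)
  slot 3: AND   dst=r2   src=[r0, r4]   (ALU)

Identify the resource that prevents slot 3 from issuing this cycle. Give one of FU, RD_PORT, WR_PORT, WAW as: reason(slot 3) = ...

  0. MUL→r7 ⇒ go  {3A/0Mu/1Ld/1B | 3r 1w}
  1. ALU→r2 ⇒ go  {2A/0Mu/1Ld/1B | 1r 0w}
  2. MUL→r6 ⇒ no(FU)  {2A/0Mu/1Ld/1B | 1r 0w}
  3. ALU→r2 ⇒ no(RD_PORT)  {2A/0Mu/1Ld/1B | 1r 0w}

reason(slot 3) = RD_PORT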